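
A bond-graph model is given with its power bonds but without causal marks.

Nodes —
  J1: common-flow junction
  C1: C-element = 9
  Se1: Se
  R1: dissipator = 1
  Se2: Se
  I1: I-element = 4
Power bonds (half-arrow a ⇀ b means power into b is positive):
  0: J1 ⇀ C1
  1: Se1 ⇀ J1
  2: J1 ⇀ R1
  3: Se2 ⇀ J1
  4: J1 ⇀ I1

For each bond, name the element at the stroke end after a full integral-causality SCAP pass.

bond 0 stroke→J1
bond 1 stroke→J1
bond 2 stroke→J1
bond 3 stroke→J1
bond 4 stroke→I1

β1 stroke at J1  (source Se1 imposes e)
β3 stroke at J1  (Se2 (Se) sets effort on bond)
β0 stroke at J1  (C1 outputs effort q/C1)
β4 stroke at I1  (I1 integral (f out))
β2 stroke at J1  (common-f at J1 fixed by 4)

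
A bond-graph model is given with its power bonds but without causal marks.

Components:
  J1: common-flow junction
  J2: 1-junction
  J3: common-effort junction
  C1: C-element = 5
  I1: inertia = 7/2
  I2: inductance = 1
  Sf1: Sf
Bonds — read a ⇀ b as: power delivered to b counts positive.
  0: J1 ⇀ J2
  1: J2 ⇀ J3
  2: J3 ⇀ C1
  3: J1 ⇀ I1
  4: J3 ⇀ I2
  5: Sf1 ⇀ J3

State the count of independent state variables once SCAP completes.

b5 →Sf1  (source Sf1 imposes f)
b2 →J3  (C1: C, integral causality)
b1 →J2  (J3: bond 2 brought effort, rest push out)
b4 →I2  (0-jn J3 has e-setter on 2)
b0 →J1  (J2 needs exactly one f-in)
b3 →I1  (closing 1-jn rule on J1)

3  (C1, I1, I2 all integral)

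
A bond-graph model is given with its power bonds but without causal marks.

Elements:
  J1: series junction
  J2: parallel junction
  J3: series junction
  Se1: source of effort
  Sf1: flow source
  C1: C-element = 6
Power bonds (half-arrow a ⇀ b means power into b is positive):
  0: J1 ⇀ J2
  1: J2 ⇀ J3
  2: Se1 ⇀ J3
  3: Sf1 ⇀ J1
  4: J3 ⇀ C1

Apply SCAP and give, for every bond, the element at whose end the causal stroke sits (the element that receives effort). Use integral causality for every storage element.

bond 0 stroke at J1
bond 1 stroke at J2
bond 2 stroke at J3
bond 3 stroke at Sf1
bond 4 stroke at J3

β2 stroke at J3  (Se1 (Se) sets effort on bond)
β3 stroke at Sf1  (Sf1 (Sf) sets flow on bond)
β0 stroke at J1  (J1 flow already set via bond 3)
β1 stroke at J2  (closing 0-jn rule on J2)
β4 stroke at J3  (J3: bond 1 brought flow, rest push out)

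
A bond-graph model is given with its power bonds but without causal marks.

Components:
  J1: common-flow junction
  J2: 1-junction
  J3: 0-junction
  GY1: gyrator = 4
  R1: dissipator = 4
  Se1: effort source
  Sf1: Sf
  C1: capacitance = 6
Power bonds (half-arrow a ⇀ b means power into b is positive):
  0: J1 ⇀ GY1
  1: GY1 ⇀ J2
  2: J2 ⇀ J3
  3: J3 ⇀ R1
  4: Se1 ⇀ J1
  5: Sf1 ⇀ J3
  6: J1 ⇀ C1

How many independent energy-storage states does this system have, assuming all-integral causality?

1  (C1 all integral)

bond 4 stroke→J1  (Se1: effort source, stroke at far end)
bond 5 stroke→Sf1  (Sf1: flow source, stroke at near end)
bond 6 stroke→J1  (C1: C, integral causality)
bond 0 stroke→GY1  (only one flow-in slot at J1)
bond 1 stroke→GY1  (GY1 both-in/both-out from 0)
bond 2 stroke→J2  (common-f at J2 fixed by 1)
bond 3 stroke→J3  (J3 needs exactly one e-in)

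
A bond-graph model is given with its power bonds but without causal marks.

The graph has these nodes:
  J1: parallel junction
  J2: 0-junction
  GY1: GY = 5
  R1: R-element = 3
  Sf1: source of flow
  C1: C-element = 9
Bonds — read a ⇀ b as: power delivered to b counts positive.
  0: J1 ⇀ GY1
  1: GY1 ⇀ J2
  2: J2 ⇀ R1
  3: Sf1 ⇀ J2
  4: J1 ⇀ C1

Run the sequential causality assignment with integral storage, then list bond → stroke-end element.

#3 →Sf1  (Sf1 fixes flow; stroke at Sf1)
#4 →J1  (prefer integral on C1)
#0 →GY1  (0-jn J1 has e-setter on 4)
#1 →GY1  (GY1: gyrator matches bond 0)
#2 →J2  (J2: last free bond brings effort in)

β0 |GY1
β1 |GY1
β2 |J2
β3 |Sf1
β4 |J1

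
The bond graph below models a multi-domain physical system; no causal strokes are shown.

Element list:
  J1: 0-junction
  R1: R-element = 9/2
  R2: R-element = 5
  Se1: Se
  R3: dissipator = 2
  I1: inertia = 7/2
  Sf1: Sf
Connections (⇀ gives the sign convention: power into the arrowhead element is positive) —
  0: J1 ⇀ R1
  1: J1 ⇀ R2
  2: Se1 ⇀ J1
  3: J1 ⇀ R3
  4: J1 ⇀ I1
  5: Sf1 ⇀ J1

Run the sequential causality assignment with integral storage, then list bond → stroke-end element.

b2 stroke at J1  (Se1 (Se) sets effort on bond)
b5 stroke at Sf1  (Sf1 fixes flow; stroke at Sf1)
b0 stroke at R1  (common-e at J1 fixed by 2)
b1 stroke at R2  (J1 effort already set via bond 2)
b3 stroke at R3  (common-e at J1 fixed by 2)
b4 stroke at I1  (common-e at J1 fixed by 2)

b0 stroke at R1
b1 stroke at R2
b2 stroke at J1
b3 stroke at R3
b4 stroke at I1
b5 stroke at Sf1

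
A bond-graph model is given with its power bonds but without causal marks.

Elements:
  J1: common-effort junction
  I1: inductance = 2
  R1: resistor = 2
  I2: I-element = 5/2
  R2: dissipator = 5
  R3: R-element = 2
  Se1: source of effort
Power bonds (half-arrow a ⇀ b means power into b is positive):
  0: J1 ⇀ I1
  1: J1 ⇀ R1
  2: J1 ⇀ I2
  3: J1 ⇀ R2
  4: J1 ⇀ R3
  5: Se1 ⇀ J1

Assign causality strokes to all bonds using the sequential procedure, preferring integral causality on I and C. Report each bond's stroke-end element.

β5 stroke→J1  (source Se1 imposes e)
β0 stroke→I1  (common-e at J1 fixed by 5)
β1 stroke→R1  (J1 effort already set via bond 5)
β2 stroke→I2  (J1: bond 5 brought effort, rest push out)
β3 stroke→R2  (0-jn J1 has e-setter on 5)
β4 stroke→R3  (0-jn J1 has e-setter on 5)

bond 0 |I1
bond 1 |R1
bond 2 |I2
bond 3 |R2
bond 4 |R3
bond 5 |J1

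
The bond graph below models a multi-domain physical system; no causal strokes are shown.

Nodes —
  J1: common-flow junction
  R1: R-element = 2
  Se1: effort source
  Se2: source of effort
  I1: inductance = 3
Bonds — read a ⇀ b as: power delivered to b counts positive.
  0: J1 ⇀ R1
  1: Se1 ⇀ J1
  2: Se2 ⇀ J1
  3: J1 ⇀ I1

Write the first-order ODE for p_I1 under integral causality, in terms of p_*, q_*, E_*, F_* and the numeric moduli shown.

β1 stroke→J1  (Se1 fixes effort; stroke away)
β2 stroke→J1  (Se2: effort source, stroke at far end)
β3 stroke→I1  (I1 outputs flow p/I1)
β0 stroke→J1  (J1 flow already set via bond 3)

dp_I1/dt = E_Se1 + E_Se2 - 2*p_I1/3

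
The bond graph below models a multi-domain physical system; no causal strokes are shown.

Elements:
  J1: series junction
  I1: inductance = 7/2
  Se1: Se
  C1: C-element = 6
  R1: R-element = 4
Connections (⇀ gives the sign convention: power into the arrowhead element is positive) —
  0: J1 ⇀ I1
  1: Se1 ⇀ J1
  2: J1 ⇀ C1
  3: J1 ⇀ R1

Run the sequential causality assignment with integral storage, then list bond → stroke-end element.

#1 |J1  (source Se1 imposes e)
#0 |I1  (prefer integral on I1)
#2 |J1  (1-jn J1 has f-setter on 0)
#3 |J1  (J1 flow already set via bond 0)

#0 |I1
#1 |J1
#2 |J1
#3 |J1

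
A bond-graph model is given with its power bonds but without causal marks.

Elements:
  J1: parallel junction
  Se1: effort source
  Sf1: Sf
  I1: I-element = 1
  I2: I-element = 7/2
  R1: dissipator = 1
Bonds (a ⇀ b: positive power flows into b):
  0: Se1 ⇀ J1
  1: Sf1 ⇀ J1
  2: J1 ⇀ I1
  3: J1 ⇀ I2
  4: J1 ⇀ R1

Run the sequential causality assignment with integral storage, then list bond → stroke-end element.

b0 stroke→J1  (Se1: effort source, stroke at far end)
b1 stroke→Sf1  (Sf1 (Sf) sets flow on bond)
b2 stroke→I1  (J1: bond 0 brought effort, rest push out)
b3 stroke→I2  (common-e at J1 fixed by 0)
b4 stroke→R1  (J1: bond 0 brought effort, rest push out)

#0 |J1
#1 |Sf1
#2 |I1
#3 |I2
#4 |R1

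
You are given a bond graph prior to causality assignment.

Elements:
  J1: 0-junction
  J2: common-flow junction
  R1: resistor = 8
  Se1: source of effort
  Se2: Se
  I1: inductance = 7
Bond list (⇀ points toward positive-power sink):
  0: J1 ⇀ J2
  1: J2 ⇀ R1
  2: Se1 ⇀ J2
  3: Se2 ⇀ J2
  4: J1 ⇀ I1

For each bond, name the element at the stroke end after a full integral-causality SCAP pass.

β2 →J2  (Se1 fixes effort; stroke away)
β3 →J2  (Se2: effort source, stroke at far end)
β4 →I1  (prefer integral on I1)
β0 →J1  (closing 0-jn rule on J1)
β1 →J2  (common-f at J2 fixed by 0)

#0 →J1
#1 →J2
#2 →J2
#3 →J2
#4 →I1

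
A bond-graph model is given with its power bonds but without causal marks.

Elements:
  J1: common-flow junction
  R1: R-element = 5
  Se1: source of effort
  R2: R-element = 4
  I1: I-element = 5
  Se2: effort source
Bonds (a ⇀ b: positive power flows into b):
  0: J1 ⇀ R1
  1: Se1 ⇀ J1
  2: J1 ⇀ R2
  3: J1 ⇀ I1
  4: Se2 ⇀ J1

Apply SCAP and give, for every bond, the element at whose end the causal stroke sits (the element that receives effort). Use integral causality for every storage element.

bond 1 stroke→J1  (Se1: effort source, stroke at far end)
bond 4 stroke→J1  (Se2: effort source, stroke at far end)
bond 3 stroke→I1  (prefer integral on I1)
bond 0 stroke→J1  (J1 flow already set via bond 3)
bond 2 stroke→J1  (J1 flow already set via bond 3)

#0 |J1
#1 |J1
#2 |J1
#3 |I1
#4 |J1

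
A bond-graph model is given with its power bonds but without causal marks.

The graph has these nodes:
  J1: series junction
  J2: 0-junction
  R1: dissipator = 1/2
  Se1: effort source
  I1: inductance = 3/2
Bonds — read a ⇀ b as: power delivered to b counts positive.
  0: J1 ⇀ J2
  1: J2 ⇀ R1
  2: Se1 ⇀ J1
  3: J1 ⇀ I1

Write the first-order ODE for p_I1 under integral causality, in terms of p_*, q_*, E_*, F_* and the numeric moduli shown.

#2 stroke at J1  (source Se1 imposes e)
#3 stroke at I1  (I1 integral (f out))
#0 stroke at J1  (1-jn J1 has f-setter on 3)
#1 stroke at J2  (J2: last free bond brings effort in)

dp_I1/dt = E_Se1 - p_I1/3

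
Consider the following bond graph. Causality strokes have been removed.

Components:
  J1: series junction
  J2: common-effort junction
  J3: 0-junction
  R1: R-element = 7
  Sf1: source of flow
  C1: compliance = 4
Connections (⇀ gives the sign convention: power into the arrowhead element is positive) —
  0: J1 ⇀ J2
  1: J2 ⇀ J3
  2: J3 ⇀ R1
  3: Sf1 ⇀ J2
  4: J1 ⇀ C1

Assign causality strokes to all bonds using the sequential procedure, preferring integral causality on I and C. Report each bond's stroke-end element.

β3 →Sf1  (source Sf1 imposes f)
β4 →J1  (C1: C, integral causality)
β0 →J2  (J1 needs exactly one f-in)
β1 →J3  (J2: bond 0 brought effort, rest push out)
β2 →R1  (0-jn J3 has e-setter on 1)

bond 0 →J2
bond 1 →J3
bond 2 →R1
bond 3 →Sf1
bond 4 →J1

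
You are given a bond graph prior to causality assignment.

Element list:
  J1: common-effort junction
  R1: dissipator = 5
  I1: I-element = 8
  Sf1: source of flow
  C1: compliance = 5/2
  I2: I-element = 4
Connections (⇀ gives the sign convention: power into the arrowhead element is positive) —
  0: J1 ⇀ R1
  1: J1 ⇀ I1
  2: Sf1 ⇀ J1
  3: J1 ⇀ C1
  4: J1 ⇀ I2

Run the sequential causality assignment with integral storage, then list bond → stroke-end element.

b2 →Sf1  (source Sf1 imposes f)
b1 →I1  (I1 integral (f out))
b3 →J1  (C1 outputs effort q/C1)
b0 →R1  (0-jn J1 has e-setter on 3)
b4 →I2  (J1 effort already set via bond 3)

bond 0 stroke→R1
bond 1 stroke→I1
bond 2 stroke→Sf1
bond 3 stroke→J1
bond 4 stroke→I2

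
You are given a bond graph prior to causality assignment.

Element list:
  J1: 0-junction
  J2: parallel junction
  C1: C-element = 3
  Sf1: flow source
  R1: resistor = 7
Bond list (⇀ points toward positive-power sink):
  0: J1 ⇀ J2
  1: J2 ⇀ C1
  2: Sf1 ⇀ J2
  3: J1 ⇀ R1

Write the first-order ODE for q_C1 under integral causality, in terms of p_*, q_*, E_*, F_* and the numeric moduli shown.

dq_C1/dt = F_Sf1 - q_C1/21

#2 stroke→Sf1  (source Sf1 imposes f)
#1 stroke→J2  (C1 integral (e out))
#0 stroke→J1  (0-jn J2 has e-setter on 1)
#3 stroke→R1  (J1 effort already set via bond 0)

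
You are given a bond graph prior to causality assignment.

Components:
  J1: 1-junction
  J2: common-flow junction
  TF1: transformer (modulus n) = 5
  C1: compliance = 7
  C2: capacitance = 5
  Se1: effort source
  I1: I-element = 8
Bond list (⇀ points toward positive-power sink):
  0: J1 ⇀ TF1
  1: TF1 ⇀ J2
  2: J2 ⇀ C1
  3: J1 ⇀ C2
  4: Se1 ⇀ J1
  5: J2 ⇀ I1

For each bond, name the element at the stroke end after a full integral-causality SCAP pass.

β0 |TF1
β1 |J2
β2 |J2
β3 |J1
β4 |J1
β5 |I1

#4 →J1  (Se1 (Se) sets effort on bond)
#2 →J2  (C1 outputs effort q/C1)
#3 →J1  (C2: C, integral causality)
#0 →TF1  (J1 needs exactly one f-in)
#1 →J2  (through TF1, causality passes straight; one stroke at TF1)
#5 →I1  (only one flow-in slot at J2)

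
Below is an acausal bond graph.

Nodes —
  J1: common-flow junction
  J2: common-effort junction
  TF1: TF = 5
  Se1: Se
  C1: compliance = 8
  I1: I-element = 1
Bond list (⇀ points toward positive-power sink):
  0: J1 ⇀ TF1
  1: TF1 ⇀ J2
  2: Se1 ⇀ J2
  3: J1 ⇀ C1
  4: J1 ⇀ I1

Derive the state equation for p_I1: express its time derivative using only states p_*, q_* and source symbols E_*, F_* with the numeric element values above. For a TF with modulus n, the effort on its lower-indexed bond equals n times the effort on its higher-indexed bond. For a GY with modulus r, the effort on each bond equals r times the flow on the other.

dp_I1/dt = -5*E_Se1 - q_C1/8

bond 2 stroke→J2  (Se1: effort source, stroke at far end)
bond 1 stroke→TF1  (J2: bond 2 brought effort, rest push out)
bond 0 stroke→J1  (TF TF1: opposite of bond 1)
bond 3 stroke→J1  (C1 integral (e out))
bond 4 stroke→I1  (only one flow-in slot at J1)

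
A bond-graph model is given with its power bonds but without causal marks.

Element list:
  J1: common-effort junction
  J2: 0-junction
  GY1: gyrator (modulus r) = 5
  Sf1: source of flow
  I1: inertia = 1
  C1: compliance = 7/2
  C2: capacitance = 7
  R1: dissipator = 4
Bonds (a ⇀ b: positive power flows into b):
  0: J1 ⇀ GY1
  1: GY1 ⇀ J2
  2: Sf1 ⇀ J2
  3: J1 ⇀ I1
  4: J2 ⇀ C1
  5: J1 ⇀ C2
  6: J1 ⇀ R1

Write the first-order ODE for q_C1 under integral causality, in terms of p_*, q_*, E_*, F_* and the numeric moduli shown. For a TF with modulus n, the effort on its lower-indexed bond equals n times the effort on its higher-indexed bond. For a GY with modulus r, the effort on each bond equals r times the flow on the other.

dq_C1/dt = F_Sf1 + q_C2/35

β2 |Sf1  (source Sf1 imposes f)
β3 |I1  (I1 integral (f out))
β4 |J2  (C1 integral (e out))
β1 |GY1  (0-jn J2 has e-setter on 4)
β0 |GY1  (GY1 both-in/both-out from 1)
β5 |J1  (prefer integral on C2)
β6 |R1  (J1 effort already set via bond 5)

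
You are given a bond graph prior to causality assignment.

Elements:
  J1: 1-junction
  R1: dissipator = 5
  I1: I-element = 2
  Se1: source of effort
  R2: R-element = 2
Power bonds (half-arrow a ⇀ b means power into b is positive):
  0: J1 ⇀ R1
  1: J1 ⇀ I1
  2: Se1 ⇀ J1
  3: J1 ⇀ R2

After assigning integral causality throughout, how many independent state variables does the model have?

1  (I1 all integral)

β2 stroke→J1  (source Se1 imposes e)
β1 stroke→I1  (I1 outputs flow p/I1)
β0 stroke→J1  (common-f at J1 fixed by 1)
β3 stroke→J1  (J1: bond 1 brought flow, rest push out)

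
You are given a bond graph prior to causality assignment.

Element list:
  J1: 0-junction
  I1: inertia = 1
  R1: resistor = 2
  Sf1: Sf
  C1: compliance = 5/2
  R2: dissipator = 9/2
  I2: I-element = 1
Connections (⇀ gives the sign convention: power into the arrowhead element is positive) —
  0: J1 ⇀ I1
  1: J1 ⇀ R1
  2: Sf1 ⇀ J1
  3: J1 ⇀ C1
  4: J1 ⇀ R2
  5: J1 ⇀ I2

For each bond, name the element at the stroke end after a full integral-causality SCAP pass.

b0 |I1
b1 |R1
b2 |Sf1
b3 |J1
b4 |R2
b5 |I2

#2 stroke→Sf1  (Sf1 (Sf) sets flow on bond)
#0 stroke→I1  (I1 integral (f out))
#3 stroke→J1  (C1 integral (e out))
#1 stroke→R1  (common-e at J1 fixed by 3)
#4 stroke→R2  (0-jn J1 has e-setter on 3)
#5 stroke→I2  (0-jn J1 has e-setter on 3)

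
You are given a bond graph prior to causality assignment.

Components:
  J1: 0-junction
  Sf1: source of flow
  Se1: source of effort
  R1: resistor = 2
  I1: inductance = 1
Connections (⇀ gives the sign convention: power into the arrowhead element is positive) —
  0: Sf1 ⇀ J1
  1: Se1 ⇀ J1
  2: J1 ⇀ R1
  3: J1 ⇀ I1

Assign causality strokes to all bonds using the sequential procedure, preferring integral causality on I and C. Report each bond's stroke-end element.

bond 0 stroke at Sf1
bond 1 stroke at J1
bond 2 stroke at R1
bond 3 stroke at I1

β0 stroke at Sf1  (Sf1 (Sf) sets flow on bond)
β1 stroke at J1  (Se1 fixes effort; stroke away)
β2 stroke at R1  (J1: bond 1 brought effort, rest push out)
β3 stroke at I1  (J1: bond 1 brought effort, rest push out)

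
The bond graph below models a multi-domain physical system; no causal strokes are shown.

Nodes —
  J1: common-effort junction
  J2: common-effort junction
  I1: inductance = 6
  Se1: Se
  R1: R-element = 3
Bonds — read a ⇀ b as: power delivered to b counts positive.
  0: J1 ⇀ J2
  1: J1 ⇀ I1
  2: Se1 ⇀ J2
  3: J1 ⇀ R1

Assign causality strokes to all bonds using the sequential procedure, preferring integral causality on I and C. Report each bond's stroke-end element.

#2 stroke at J2  (Se1 fixes effort; stroke away)
#0 stroke at J1  (common-e at J2 fixed by 2)
#1 stroke at I1  (J1: bond 0 brought effort, rest push out)
#3 stroke at R1  (0-jn J1 has e-setter on 0)

bond 0 →J1
bond 1 →I1
bond 2 →J2
bond 3 →R1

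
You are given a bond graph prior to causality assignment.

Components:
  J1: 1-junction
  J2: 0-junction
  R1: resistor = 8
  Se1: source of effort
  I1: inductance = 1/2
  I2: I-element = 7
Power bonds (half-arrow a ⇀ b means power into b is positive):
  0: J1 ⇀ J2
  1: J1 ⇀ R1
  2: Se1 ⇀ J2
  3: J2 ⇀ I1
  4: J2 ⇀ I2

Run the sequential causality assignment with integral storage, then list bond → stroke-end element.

bond 2 →J2  (Se1 (Se) sets effort on bond)
bond 0 →J1  (J2: bond 2 brought effort, rest push out)
bond 3 →I1  (0-jn J2 has e-setter on 2)
bond 4 →I2  (J2: bond 2 brought effort, rest push out)
bond 1 →R1  (J1: last free bond brings flow in)

bond 0 |J1
bond 1 |R1
bond 2 |J2
bond 3 |I1
bond 4 |I2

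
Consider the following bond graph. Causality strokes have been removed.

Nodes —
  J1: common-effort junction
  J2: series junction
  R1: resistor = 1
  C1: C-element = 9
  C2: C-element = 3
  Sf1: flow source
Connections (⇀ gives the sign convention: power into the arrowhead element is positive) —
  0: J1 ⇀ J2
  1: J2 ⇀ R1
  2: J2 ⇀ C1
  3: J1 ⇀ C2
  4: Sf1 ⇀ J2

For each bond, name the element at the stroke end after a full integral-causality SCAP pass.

β0 stroke at J2
β1 stroke at J2
β2 stroke at J2
β3 stroke at J1
β4 stroke at Sf1

β4 stroke→Sf1  (Sf1: flow source, stroke at near end)
β0 stroke→J2  (1-jn J2 has f-setter on 4)
β1 stroke→J2  (J2 flow already set via bond 4)
β2 stroke→J2  (J2 flow already set via bond 4)
β3 stroke→J1  (J1 needs exactly one e-in)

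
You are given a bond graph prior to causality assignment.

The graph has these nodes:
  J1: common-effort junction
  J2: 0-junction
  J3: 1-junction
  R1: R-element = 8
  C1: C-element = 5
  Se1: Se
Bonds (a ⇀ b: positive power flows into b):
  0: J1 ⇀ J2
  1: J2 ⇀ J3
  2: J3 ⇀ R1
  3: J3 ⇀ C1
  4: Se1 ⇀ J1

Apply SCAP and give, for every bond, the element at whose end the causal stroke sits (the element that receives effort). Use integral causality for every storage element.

#0 →J2
#1 →J3
#2 →R1
#3 →J3
#4 →J1

bond 4 |J1  (Se1 fixes effort; stroke away)
bond 0 |J2  (J1 effort already set via bond 4)
bond 1 |J3  (0-jn J2 has e-setter on 0)
bond 3 |J3  (C1 integral (e out))
bond 2 |R1  (J3 needs exactly one f-in)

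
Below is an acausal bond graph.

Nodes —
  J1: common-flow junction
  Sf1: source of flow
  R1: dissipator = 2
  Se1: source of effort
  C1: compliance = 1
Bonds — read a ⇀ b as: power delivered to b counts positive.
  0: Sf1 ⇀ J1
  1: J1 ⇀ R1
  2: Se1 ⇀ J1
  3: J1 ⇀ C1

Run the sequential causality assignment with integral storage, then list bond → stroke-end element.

β0 stroke→Sf1  (Sf1 fixes flow; stroke at Sf1)
β2 stroke→J1  (source Se1 imposes e)
β1 stroke→J1  (1-jn J1 has f-setter on 0)
β3 stroke→J1  (J1 flow already set via bond 0)

β0 stroke at Sf1
β1 stroke at J1
β2 stroke at J1
β3 stroke at J1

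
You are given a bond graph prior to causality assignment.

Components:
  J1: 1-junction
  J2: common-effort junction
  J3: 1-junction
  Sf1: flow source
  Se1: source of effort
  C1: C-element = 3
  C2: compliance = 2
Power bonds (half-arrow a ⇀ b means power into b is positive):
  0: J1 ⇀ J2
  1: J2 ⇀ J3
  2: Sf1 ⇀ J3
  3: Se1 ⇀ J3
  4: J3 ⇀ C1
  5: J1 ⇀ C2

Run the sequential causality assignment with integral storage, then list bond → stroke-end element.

#0 →J2
#1 →J3
#2 →Sf1
#3 →J3
#4 →J3
#5 →J1

b2 |Sf1  (source Sf1 imposes f)
b3 |J3  (source Se1 imposes e)
b1 |J3  (1-jn J3 has f-setter on 2)
b4 |J3  (J3 flow already set via bond 2)
b0 |J2  (closing 0-jn rule on J2)
b5 |J1  (1-jn J1 has f-setter on 0)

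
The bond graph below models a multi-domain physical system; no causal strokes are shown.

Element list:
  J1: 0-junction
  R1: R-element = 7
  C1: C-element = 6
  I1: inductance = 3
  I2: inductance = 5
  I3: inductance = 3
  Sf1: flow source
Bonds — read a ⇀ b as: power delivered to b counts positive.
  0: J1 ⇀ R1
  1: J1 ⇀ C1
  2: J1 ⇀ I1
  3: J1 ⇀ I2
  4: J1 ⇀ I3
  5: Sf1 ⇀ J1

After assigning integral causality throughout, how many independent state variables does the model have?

bond 5 →Sf1  (Sf1: flow source, stroke at near end)
bond 1 →J1  (C1 outputs effort q/C1)
bond 0 →R1  (J1 effort already set via bond 1)
bond 2 →I1  (common-e at J1 fixed by 1)
bond 3 →I2  (0-jn J1 has e-setter on 1)
bond 4 →I3  (J1 effort already set via bond 1)

4  (C1, I1, I2, I3 all integral)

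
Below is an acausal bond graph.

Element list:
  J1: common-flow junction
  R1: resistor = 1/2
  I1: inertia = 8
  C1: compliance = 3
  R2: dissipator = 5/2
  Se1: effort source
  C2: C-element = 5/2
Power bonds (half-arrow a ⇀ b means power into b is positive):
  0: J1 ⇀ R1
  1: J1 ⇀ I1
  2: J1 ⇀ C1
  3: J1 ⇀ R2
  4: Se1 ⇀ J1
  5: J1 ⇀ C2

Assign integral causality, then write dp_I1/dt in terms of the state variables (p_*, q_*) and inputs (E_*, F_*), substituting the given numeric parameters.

dp_I1/dt = E_Se1 - 3*p_I1/8 - q_C1/3 - 2*q_C2/5

b4 stroke at J1  (Se1: effort source, stroke at far end)
b1 stroke at I1  (I1 integral (f out))
b0 stroke at J1  (common-f at J1 fixed by 1)
b2 stroke at J1  (J1: bond 1 brought flow, rest push out)
b3 stroke at J1  (J1 flow already set via bond 1)
b5 stroke at J1  (J1: bond 1 brought flow, rest push out)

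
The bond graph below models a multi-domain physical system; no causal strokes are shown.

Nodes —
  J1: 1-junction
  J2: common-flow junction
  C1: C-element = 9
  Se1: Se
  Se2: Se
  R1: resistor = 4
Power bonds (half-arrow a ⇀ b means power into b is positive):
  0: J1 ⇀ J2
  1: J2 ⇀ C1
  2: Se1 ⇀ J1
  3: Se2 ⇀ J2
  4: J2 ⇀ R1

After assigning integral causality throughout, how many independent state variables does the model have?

1  (C1 all integral)

bond 2 →J1  (Se1 fixes effort; stroke away)
bond 3 →J2  (source Se2 imposes e)
bond 0 →J2  (J1 needs exactly one f-in)
bond 1 →J2  (C1 integral (e out))
bond 4 →R1  (closing 1-jn rule on J2)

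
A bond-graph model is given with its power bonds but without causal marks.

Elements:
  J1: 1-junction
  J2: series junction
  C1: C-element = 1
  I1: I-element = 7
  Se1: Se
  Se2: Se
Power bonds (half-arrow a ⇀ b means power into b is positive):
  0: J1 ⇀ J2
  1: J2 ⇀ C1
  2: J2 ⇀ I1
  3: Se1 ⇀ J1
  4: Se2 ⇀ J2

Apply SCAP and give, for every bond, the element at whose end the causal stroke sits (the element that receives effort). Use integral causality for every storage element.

β0 |J2
β1 |J2
β2 |I1
β3 |J1
β4 |J2

#3 stroke at J1  (Se1: effort source, stroke at far end)
#4 stroke at J2  (Se2 fixes effort; stroke away)
#0 stroke at J2  (closing 1-jn rule on J1)
#1 stroke at J2  (C1 outputs effort q/C1)
#2 stroke at I1  (J2 needs exactly one f-in)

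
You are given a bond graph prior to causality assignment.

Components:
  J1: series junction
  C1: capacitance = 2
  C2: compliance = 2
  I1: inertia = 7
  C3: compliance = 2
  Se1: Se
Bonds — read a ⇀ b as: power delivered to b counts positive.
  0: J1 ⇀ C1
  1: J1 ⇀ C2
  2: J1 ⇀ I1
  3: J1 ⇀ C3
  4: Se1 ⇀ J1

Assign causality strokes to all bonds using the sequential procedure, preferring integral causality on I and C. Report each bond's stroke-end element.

#0 →J1
#1 →J1
#2 →I1
#3 →J1
#4 →J1

β4 stroke→J1  (source Se1 imposes e)
β0 stroke→J1  (prefer integral on C1)
β1 stroke→J1  (C2 integral (e out))
β2 stroke→I1  (prefer integral on I1)
β3 stroke→J1  (J1 flow already set via bond 2)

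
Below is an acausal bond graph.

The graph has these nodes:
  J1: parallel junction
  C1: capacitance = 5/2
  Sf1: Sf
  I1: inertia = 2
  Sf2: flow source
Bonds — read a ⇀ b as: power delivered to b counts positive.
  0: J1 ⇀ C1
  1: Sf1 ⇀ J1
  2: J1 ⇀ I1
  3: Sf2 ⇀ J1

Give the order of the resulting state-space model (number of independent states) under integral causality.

bond 1 stroke→Sf1  (Sf1 fixes flow; stroke at Sf1)
bond 3 stroke→Sf2  (Sf2: flow source, stroke at near end)
bond 0 stroke→J1  (C1 integral (e out))
bond 2 stroke→I1  (0-jn J1 has e-setter on 0)

2  (C1, I1 all integral)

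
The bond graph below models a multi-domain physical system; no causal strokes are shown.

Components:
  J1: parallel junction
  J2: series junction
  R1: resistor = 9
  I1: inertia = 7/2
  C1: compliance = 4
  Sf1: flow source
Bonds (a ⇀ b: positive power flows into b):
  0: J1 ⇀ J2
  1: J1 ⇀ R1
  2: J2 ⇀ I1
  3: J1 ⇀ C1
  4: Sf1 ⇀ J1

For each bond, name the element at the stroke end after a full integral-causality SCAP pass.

b4 stroke→Sf1  (Sf1: flow source, stroke at near end)
b2 stroke→I1  (I1 integral (f out))
b0 stroke→J2  (common-f at J2 fixed by 2)
b3 stroke→J1  (C1: C, integral causality)
b1 stroke→R1  (common-e at J1 fixed by 3)

b0 →J2
b1 →R1
b2 →I1
b3 →J1
b4 →Sf1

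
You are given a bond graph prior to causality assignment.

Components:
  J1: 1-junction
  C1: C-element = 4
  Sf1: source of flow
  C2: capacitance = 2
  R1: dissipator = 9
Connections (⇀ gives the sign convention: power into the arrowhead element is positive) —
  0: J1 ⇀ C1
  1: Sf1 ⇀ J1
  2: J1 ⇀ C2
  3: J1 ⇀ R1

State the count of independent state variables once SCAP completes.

bond 1 stroke→Sf1  (source Sf1 imposes f)
bond 0 stroke→J1  (J1: bond 1 brought flow, rest push out)
bond 2 stroke→J1  (common-f at J1 fixed by 1)
bond 3 stroke→J1  (1-jn J1 has f-setter on 1)

2  (C1, C2 all integral)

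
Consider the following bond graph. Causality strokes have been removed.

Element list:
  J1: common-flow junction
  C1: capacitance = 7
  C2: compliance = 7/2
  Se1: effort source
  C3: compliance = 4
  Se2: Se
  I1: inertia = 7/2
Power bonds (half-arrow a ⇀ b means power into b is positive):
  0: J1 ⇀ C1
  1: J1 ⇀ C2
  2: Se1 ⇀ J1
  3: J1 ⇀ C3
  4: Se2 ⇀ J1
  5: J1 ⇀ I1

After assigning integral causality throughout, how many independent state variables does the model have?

bond 2 stroke→J1  (Se1: effort source, stroke at far end)
bond 4 stroke→J1  (source Se2 imposes e)
bond 0 stroke→J1  (prefer integral on C1)
bond 1 stroke→J1  (C2 outputs effort q/C2)
bond 3 stroke→J1  (C3 integral (e out))
bond 5 stroke→I1  (J1 needs exactly one f-in)

4  (C1, C2, C3, I1 all integral)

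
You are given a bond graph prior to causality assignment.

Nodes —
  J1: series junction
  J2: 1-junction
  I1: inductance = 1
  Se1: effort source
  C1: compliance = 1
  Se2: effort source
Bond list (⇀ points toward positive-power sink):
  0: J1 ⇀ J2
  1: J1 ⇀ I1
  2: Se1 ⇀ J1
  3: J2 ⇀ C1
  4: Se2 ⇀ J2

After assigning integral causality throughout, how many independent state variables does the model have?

#2 stroke at J1  (Se1 fixes effort; stroke away)
#4 stroke at J2  (Se2 fixes effort; stroke away)
#1 stroke at I1  (prefer integral on I1)
#0 stroke at J1  (J1 flow already set via bond 1)
#3 stroke at J2  (1-jn J2 has f-setter on 0)

2  (C1, I1 all integral)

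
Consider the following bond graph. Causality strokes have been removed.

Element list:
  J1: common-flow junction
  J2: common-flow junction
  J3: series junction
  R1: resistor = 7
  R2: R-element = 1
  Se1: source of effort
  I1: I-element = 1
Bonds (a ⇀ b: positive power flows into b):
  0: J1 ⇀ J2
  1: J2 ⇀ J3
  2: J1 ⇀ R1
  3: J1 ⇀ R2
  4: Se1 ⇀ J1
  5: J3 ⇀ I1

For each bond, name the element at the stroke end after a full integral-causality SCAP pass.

bond 0 stroke at J2
bond 1 stroke at J3
bond 2 stroke at J1
bond 3 stroke at J1
bond 4 stroke at J1
bond 5 stroke at I1

#4 stroke→J1  (Se1 (Se) sets effort on bond)
#5 stroke→I1  (prefer integral on I1)
#1 stroke→J3  (1-jn J3 has f-setter on 5)
#0 stroke→J2  (J2 flow already set via bond 1)
#2 stroke→J1  (1-jn J1 has f-setter on 0)
#3 stroke→J1  (J1: bond 0 brought flow, rest push out)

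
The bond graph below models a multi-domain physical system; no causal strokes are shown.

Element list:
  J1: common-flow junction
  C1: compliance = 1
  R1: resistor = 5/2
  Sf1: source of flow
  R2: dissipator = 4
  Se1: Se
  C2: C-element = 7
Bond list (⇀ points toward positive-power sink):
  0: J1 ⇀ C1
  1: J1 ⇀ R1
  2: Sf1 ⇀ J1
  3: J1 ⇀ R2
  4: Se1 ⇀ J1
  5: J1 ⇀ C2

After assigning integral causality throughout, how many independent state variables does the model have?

2  (C1, C2 all integral)

bond 2 stroke→Sf1  (Sf1 fixes flow; stroke at Sf1)
bond 4 stroke→J1  (Se1 fixes effort; stroke away)
bond 0 stroke→J1  (J1 flow already set via bond 2)
bond 1 stroke→J1  (J1 flow already set via bond 2)
bond 3 stroke→J1  (J1: bond 2 brought flow, rest push out)
bond 5 stroke→J1  (J1: bond 2 brought flow, rest push out)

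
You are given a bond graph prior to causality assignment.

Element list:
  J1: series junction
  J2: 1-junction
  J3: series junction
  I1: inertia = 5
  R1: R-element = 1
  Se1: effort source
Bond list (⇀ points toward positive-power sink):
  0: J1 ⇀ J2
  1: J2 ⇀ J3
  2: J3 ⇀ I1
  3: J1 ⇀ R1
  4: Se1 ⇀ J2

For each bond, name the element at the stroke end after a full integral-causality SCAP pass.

#0 stroke at J2
#1 stroke at J3
#2 stroke at I1
#3 stroke at J1
#4 stroke at J2

b4 stroke→J2  (Se1: effort source, stroke at far end)
b2 stroke→I1  (I1 integral (f out))
b1 stroke→J3  (1-jn J3 has f-setter on 2)
b0 stroke→J2  (J2: bond 1 brought flow, rest push out)
b3 stroke→J1  (J1 flow already set via bond 0)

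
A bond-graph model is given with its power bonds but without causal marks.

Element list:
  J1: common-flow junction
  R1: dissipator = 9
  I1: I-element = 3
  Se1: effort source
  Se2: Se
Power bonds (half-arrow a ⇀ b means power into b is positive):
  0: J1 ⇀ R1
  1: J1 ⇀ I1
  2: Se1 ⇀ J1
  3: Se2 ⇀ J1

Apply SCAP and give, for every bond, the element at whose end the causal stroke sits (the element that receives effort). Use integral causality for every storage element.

#2 stroke→J1  (source Se1 imposes e)
#3 stroke→J1  (Se2 (Se) sets effort on bond)
#1 stroke→I1  (I1 integral (f out))
#0 stroke→J1  (J1: bond 1 brought flow, rest push out)

b0 |J1
b1 |I1
b2 |J1
b3 |J1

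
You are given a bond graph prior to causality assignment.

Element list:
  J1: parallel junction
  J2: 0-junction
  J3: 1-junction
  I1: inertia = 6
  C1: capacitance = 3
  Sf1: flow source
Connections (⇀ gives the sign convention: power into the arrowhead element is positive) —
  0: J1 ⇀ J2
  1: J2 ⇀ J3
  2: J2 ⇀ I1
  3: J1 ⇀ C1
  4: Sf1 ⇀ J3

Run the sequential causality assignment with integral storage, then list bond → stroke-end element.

bond 4 |Sf1  (Sf1 fixes flow; stroke at Sf1)
bond 1 |J3  (common-f at J3 fixed by 4)
bond 2 |I1  (I1 outputs flow p/I1)
bond 0 |J2  (only one effort-in slot at J2)
bond 3 |J1  (J1 needs exactly one e-in)

β0 →J2
β1 →J3
β2 →I1
β3 →J1
β4 →Sf1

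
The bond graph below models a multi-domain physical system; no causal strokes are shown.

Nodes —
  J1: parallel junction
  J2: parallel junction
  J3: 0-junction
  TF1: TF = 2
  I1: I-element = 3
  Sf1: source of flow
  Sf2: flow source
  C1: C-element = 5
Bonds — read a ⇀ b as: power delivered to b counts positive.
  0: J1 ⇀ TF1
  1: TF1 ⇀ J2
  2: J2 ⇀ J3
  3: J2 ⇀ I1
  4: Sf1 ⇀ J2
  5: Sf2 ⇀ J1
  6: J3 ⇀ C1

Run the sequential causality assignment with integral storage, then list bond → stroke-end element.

b4 |Sf1  (Sf1: flow source, stroke at near end)
b5 |Sf2  (Sf2: flow source, stroke at near end)
b0 |J1  (J1: last free bond brings effort in)
b1 |TF1  (through TF1, causality passes straight; one stroke at TF1)
b3 |I1  (prefer integral on I1)
b2 |J2  (J2 needs exactly one e-in)
b6 |J3  (J3 needs exactly one e-in)

β0 →J1
β1 →TF1
β2 →J2
β3 →I1
β4 →Sf1
β5 →Sf2
β6 →J3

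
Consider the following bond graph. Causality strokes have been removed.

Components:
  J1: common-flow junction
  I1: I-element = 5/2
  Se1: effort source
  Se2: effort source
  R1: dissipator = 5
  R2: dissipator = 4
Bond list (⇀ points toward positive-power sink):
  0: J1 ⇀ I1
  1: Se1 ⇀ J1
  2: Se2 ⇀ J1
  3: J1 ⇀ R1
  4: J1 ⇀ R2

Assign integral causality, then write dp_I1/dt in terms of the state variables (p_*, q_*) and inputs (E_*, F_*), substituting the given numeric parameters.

b1 stroke at J1  (source Se1 imposes e)
b2 stroke at J1  (source Se2 imposes e)
b0 stroke at I1  (I1 outputs flow p/I1)
b3 stroke at J1  (1-jn J1 has f-setter on 0)
b4 stroke at J1  (1-jn J1 has f-setter on 0)

dp_I1/dt = E_Se1 + E_Se2 - 18*p_I1/5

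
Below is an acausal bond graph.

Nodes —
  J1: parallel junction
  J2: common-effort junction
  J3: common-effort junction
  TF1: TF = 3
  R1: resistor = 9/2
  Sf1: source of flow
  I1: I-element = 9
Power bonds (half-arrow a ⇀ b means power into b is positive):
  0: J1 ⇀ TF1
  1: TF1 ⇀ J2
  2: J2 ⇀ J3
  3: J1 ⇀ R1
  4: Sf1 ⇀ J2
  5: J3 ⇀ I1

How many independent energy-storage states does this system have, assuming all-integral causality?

b4 →Sf1  (Sf1: flow source, stroke at near end)
b5 →I1  (I1: I, integral causality)
b2 →J3  (only one effort-in slot at J3)
b1 →J2  (J2: last free bond brings effort in)
b0 →TF1  (TF1 one-in-one-out from 1)
b3 →J1  (J1 needs exactly one e-in)

1  (I1 all integral)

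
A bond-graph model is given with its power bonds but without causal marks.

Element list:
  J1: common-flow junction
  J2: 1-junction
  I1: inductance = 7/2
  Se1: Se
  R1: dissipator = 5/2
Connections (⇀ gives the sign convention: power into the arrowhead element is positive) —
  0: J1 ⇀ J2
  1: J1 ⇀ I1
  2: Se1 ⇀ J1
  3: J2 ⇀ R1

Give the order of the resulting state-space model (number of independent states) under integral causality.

1  (I1 all integral)

b2 stroke→J1  (source Se1 imposes e)
b1 stroke→I1  (I1 integral (f out))
b0 stroke→J1  (common-f at J1 fixed by 1)
b3 stroke→J2  (J2 flow already set via bond 0)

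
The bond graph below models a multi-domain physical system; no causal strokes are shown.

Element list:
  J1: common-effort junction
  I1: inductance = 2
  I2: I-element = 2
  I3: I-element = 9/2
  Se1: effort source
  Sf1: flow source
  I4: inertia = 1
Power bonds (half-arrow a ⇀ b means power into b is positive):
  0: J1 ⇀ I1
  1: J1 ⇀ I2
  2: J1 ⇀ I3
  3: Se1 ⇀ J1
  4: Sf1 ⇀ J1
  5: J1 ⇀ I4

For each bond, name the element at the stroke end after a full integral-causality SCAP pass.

#0 stroke→I1
#1 stroke→I2
#2 stroke→I3
#3 stroke→J1
#4 stroke→Sf1
#5 stroke→I4

β3 →J1  (Se1 (Se) sets effort on bond)
β4 →Sf1  (Sf1: flow source, stroke at near end)
β0 →I1  (J1 effort already set via bond 3)
β1 →I2  (J1: bond 3 brought effort, rest push out)
β2 →I3  (common-e at J1 fixed by 3)
β5 →I4  (0-jn J1 has e-setter on 3)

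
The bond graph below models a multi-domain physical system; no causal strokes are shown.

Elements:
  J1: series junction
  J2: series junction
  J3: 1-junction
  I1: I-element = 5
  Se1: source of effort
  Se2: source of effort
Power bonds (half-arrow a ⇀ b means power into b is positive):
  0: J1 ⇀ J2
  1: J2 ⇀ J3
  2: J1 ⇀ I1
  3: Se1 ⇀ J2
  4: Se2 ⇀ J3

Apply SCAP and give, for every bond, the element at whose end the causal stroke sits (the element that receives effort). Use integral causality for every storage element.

β3 stroke→J2  (source Se1 imposes e)
β4 stroke→J3  (Se2: effort source, stroke at far end)
β1 stroke→J2  (J3 needs exactly one f-in)
β0 stroke→J1  (J2 needs exactly one f-in)
β2 stroke→I1  (J1: last free bond brings flow in)

β0 stroke at J1
β1 stroke at J2
β2 stroke at I1
β3 stroke at J2
β4 stroke at J3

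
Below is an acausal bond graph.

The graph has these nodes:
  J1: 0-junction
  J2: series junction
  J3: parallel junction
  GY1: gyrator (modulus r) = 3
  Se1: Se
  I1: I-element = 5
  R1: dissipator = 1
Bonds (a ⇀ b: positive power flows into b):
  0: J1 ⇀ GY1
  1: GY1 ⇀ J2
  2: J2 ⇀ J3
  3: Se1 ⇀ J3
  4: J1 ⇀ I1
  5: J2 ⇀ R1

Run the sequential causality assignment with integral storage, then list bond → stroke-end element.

#3 stroke at J3  (source Se1 imposes e)
#2 stroke at J2  (J3 effort already set via bond 3)
#4 stroke at I1  (I1 integral (f out))
#0 stroke at J1  (closing 0-jn rule on J1)
#1 stroke at J2  (GY1 both-in/both-out from 0)
#5 stroke at R1  (J2 needs exactly one f-in)

#0 stroke→J1
#1 stroke→J2
#2 stroke→J2
#3 stroke→J3
#4 stroke→I1
#5 stroke→R1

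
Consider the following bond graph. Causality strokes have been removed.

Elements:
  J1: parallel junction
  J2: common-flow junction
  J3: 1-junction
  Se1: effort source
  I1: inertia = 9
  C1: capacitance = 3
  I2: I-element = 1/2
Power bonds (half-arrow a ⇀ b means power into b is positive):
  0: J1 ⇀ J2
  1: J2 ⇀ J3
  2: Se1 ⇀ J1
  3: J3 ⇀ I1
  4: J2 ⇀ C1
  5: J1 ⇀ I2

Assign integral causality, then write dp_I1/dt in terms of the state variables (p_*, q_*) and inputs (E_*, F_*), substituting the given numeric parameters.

dp_I1/dt = E_Se1 - q_C1/3

bond 2 |J1  (source Se1 imposes e)
bond 0 |J2  (common-e at J1 fixed by 2)
bond 5 |I2  (J1: bond 2 brought effort, rest push out)
bond 3 |I1  (I1 outputs flow p/I1)
bond 1 |J3  (J3 flow already set via bond 3)
bond 4 |J2  (1-jn J2 has f-setter on 1)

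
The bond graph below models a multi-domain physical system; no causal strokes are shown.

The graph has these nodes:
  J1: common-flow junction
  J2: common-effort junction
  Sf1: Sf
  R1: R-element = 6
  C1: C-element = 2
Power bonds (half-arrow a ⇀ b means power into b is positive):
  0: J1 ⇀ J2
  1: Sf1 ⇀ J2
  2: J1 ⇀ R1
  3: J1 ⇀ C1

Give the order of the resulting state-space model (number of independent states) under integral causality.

1  (C1 all integral)

β1 →Sf1  (source Sf1 imposes f)
β0 →J2  (J2: last free bond brings effort in)
β2 →J1  (common-f at J1 fixed by 0)
β3 →J1  (J1: bond 0 brought flow, rest push out)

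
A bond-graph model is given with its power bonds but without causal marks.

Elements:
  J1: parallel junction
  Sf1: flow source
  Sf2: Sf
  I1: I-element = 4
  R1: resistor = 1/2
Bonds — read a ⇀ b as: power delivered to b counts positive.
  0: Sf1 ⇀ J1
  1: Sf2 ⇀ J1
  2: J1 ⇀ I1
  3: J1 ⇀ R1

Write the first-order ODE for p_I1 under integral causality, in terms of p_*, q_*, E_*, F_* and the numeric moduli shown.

dp_I1/dt = F_Sf1/2 + F_Sf2/2 - p_I1/8

#0 →Sf1  (Sf1 (Sf) sets flow on bond)
#1 →Sf2  (source Sf2 imposes f)
#2 →I1  (I1 outputs flow p/I1)
#3 →J1  (J1 needs exactly one e-in)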